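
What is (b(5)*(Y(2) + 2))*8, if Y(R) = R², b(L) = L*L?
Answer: 1200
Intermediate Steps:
b(L) = L²
(b(5)*(Y(2) + 2))*8 = (5²*(2² + 2))*8 = (25*(4 + 2))*8 = (25*6)*8 = 150*8 = 1200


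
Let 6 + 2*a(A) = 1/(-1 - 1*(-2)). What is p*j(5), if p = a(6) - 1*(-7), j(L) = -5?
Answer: -45/2 ≈ -22.500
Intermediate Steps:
a(A) = -5/2 (a(A) = -3 + 1/(2*(-1 - 1*(-2))) = -3 + 1/(2*(-1 + 2)) = -3 + (½)/1 = -3 + (½)*1 = -3 + ½ = -5/2)
p = 9/2 (p = -5/2 - 1*(-7) = -5/2 + 7 = 9/2 ≈ 4.5000)
p*j(5) = (9/2)*(-5) = -45/2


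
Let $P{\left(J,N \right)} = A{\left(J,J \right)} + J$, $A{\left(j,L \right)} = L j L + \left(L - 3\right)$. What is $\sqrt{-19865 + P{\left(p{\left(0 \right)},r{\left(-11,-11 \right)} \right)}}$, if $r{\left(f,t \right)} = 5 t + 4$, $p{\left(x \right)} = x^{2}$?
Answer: $2 i \sqrt{4967} \approx 140.95 i$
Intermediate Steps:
$A{\left(j,L \right)} = -3 + L + j L^{2}$ ($A{\left(j,L \right)} = j L^{2} + \left(-3 + L\right) = -3 + L + j L^{2}$)
$r{\left(f,t \right)} = 4 + 5 t$
$P{\left(J,N \right)} = -3 + J^{3} + 2 J$ ($P{\left(J,N \right)} = \left(-3 + J + J J^{2}\right) + J = \left(-3 + J + J^{3}\right) + J = -3 + J^{3} + 2 J$)
$\sqrt{-19865 + P{\left(p{\left(0 \right)},r{\left(-11,-11 \right)} \right)}} = \sqrt{-19865 + \left(-3 + \left(0^{2}\right)^{3} + 2 \cdot 0^{2}\right)} = \sqrt{-19865 + \left(-3 + 0^{3} + 2 \cdot 0\right)} = \sqrt{-19865 + \left(-3 + 0 + 0\right)} = \sqrt{-19865 - 3} = \sqrt{-19868} = 2 i \sqrt{4967}$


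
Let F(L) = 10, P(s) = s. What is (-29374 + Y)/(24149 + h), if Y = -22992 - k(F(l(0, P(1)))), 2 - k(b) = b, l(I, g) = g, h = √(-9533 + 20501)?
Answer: -1264393342/583163233 + 104716*√2742/583163233 ≈ -2.1588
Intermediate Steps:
h = 2*√2742 (h = √10968 = 2*√2742 ≈ 104.73)
k(b) = 2 - b
Y = -22984 (Y = -22992 - (2 - 1*10) = -22992 - (2 - 10) = -22992 - 1*(-8) = -22992 + 8 = -22984)
(-29374 + Y)/(24149 + h) = (-29374 - 22984)/(24149 + 2*√2742) = -52358/(24149 + 2*√2742)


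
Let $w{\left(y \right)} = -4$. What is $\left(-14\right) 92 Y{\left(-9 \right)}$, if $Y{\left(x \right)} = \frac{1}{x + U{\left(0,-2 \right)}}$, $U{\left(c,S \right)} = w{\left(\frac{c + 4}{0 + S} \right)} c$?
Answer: $\frac{1288}{9} \approx 143.11$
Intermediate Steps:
$U{\left(c,S \right)} = - 4 c$
$Y{\left(x \right)} = \frac{1}{x}$ ($Y{\left(x \right)} = \frac{1}{x - 0} = \frac{1}{x + 0} = \frac{1}{x}$)
$\left(-14\right) 92 Y{\left(-9 \right)} = \frac{\left(-14\right) 92}{-9} = \left(-1288\right) \left(- \frac{1}{9}\right) = \frac{1288}{9}$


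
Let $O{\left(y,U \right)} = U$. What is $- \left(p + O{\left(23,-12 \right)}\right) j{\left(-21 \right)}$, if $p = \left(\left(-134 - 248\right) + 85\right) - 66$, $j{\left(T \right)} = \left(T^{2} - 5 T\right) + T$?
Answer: $196875$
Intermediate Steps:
$j{\left(T \right)} = T^{2} - 4 T$
$p = -363$ ($p = \left(-382 + 85\right) - 66 = -297 - 66 = -363$)
$- \left(p + O{\left(23,-12 \right)}\right) j{\left(-21 \right)} = - \left(-363 - 12\right) \left(- 21 \left(-4 - 21\right)\right) = - \left(-375\right) \left(\left(-21\right) \left(-25\right)\right) = - \left(-375\right) 525 = \left(-1\right) \left(-196875\right) = 196875$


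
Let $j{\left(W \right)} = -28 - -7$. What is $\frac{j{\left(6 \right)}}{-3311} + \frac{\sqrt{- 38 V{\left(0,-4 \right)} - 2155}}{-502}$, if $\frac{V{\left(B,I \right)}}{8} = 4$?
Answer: $\frac{3}{473} - \frac{i \sqrt{3371}}{502} \approx 0.0063425 - 0.11566 i$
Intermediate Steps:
$j{\left(W \right)} = -21$ ($j{\left(W \right)} = -28 + 7 = -21$)
$V{\left(B,I \right)} = 32$ ($V{\left(B,I \right)} = 8 \cdot 4 = 32$)
$\frac{j{\left(6 \right)}}{-3311} + \frac{\sqrt{- 38 V{\left(0,-4 \right)} - 2155}}{-502} = - \frac{21}{-3311} + \frac{\sqrt{\left(-38\right) 32 - 2155}}{-502} = \left(-21\right) \left(- \frac{1}{3311}\right) + \sqrt{-1216 - 2155} \left(- \frac{1}{502}\right) = \frac{3}{473} + \sqrt{-3371} \left(- \frac{1}{502}\right) = \frac{3}{473} + i \sqrt{3371} \left(- \frac{1}{502}\right) = \frac{3}{473} - \frac{i \sqrt{3371}}{502}$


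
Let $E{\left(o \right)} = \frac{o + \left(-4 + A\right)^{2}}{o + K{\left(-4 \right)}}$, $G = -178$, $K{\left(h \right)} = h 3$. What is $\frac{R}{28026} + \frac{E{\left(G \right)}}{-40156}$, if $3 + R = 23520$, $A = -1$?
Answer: $\frac{3322628813}{3959783160} \approx 0.83909$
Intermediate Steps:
$K{\left(h \right)} = 3 h$
$E{\left(o \right)} = \frac{25 + o}{-12 + o}$ ($E{\left(o \right)} = \frac{o + \left(-4 - 1\right)^{2}}{o + 3 \left(-4\right)} = \frac{o + \left(-5\right)^{2}}{o - 12} = \frac{o + 25}{-12 + o} = \frac{25 + o}{-12 + o}$)
$R = 23517$ ($R = -3 + 23520 = 23517$)
$\frac{R}{28026} + \frac{E{\left(G \right)}}{-40156} = \frac{23517}{28026} + \frac{\frac{1}{-12 - 178} \left(25 - 178\right)}{-40156} = 23517 \cdot \frac{1}{28026} + \frac{1}{-190} \left(-153\right) \left(- \frac{1}{40156}\right) = \frac{871}{1038} + \left(- \frac{1}{190}\right) \left(-153\right) \left(- \frac{1}{40156}\right) = \frac{871}{1038} + \frac{153}{190} \left(- \frac{1}{40156}\right) = \frac{871}{1038} - \frac{153}{7629640} = \frac{3322628813}{3959783160}$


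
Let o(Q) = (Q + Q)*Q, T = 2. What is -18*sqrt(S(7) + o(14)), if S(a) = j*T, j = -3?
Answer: -18*sqrt(386) ≈ -353.64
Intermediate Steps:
S(a) = -6 (S(a) = -3*2 = -6)
o(Q) = 2*Q**2 (o(Q) = (2*Q)*Q = 2*Q**2)
-18*sqrt(S(7) + o(14)) = -18*sqrt(-6 + 2*14**2) = -18*sqrt(-6 + 2*196) = -18*sqrt(-6 + 392) = -18*sqrt(386)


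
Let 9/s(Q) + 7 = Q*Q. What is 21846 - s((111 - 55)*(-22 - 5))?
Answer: 49942948893/2286137 ≈ 21846.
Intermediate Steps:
s(Q) = 9/(-7 + Q²) (s(Q) = 9/(-7 + Q*Q) = 9/(-7 + Q²))
21846 - s((111 - 55)*(-22 - 5)) = 21846 - 9/(-7 + ((111 - 55)*(-22 - 5))²) = 21846 - 9/(-7 + (56*(-27))²) = 21846 - 9/(-7 + (-1512)²) = 21846 - 9/(-7 + 2286144) = 21846 - 9/2286137 = 49942948893/2286137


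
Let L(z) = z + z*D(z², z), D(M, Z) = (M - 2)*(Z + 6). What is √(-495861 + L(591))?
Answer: 3*√13692729607 ≈ 3.5105e+5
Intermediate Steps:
D(M, Z) = (-2 + M)*(6 + Z)
L(z) = z + z*(-12 + z³ - 2*z + 6*z²) (L(z) = z + z*(-12 - 2*z + 6*z² + z²*z) = z + z*(-12 - 2*z + 6*z² + z³) = z + z*(-12 + z³ - 2*z + 6*z²))
√(-495861 + L(591)) = √(-495861 + 591*(-11 + 591³ - 2*591 + 6*591²)) = √(-495861 + 591*(-11 + 206425071 - 1182 + 6*349281)) = √(-495861 + 591*(-11 + 206425071 - 1182 + 2095686)) = √(-495861 + 591*208519564) = √(-495861 + 123235062324) = √123234566463 = 3*√13692729607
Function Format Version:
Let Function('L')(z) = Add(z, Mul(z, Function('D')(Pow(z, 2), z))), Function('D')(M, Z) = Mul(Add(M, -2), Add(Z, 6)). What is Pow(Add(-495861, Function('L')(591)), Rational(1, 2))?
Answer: Mul(3, Pow(13692729607, Rational(1, 2))) ≈ 3.5105e+5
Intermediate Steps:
Function('D')(M, Z) = Mul(Add(-2, M), Add(6, Z))
Function('L')(z) = Add(z, Mul(z, Add(-12, Pow(z, 3), Mul(-2, z), Mul(6, Pow(z, 2))))) (Function('L')(z) = Add(z, Mul(z, Add(-12, Mul(-2, z), Mul(6, Pow(z, 2)), Mul(Pow(z, 2), z)))) = Add(z, Mul(z, Add(-12, Mul(-2, z), Mul(6, Pow(z, 2)), Pow(z, 3)))) = Add(z, Mul(z, Add(-12, Pow(z, 3), Mul(-2, z), Mul(6, Pow(z, 2))))))
Pow(Add(-495861, Function('L')(591)), Rational(1, 2)) = Pow(Add(-495861, Mul(591, Add(-11, Pow(591, 3), Mul(-2, 591), Mul(6, Pow(591, 2))))), Rational(1, 2)) = Pow(Add(-495861, Mul(591, Add(-11, 206425071, -1182, Mul(6, 349281)))), Rational(1, 2)) = Pow(Add(-495861, Mul(591, Add(-11, 206425071, -1182, 2095686))), Rational(1, 2)) = Pow(Add(-495861, Mul(591, 208519564)), Rational(1, 2)) = Pow(Add(-495861, 123235062324), Rational(1, 2)) = Pow(123234566463, Rational(1, 2)) = Mul(3, Pow(13692729607, Rational(1, 2)))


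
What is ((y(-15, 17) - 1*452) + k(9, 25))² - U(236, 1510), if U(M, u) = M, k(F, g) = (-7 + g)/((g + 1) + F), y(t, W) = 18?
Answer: 229900484/1225 ≈ 1.8767e+5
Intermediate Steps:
k(F, g) = (-7 + g)/(1 + F + g) (k(F, g) = (-7 + g)/((1 + g) + F) = (-7 + g)/(1 + F + g))
((y(-15, 17) - 1*452) + k(9, 25))² - U(236, 1510) = ((18 - 1*452) + (-7 + 25)/(1 + 9 + 25))² - 1*236 = ((18 - 452) + 18/35)² - 236 = (-434 + (1/35)*18)² - 236 = (-434 + 18/35)² - 236 = (-15172/35)² - 236 = 230189584/1225 - 236 = 229900484/1225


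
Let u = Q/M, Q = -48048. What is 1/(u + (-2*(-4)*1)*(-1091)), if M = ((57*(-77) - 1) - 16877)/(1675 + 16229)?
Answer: 2363/74959224 ≈ 3.1524e-5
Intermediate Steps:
M = -7089/5968 (M = ((-4389 - 1) - 16877)/17904 = (-4390 - 16877)*(1/17904) = -21267*1/17904 = -7089/5968 ≈ -1.1878)
u = 95583488/2363 (u = -48048/(-7089/5968) = -48048*(-5968/7089) = 95583488/2363 ≈ 40450.)
1/(u + (-2*(-4)*1)*(-1091)) = 1/(95583488/2363 + (-2*(-4)*1)*(-1091)) = 1/(95583488/2363 + (8*1)*(-1091)) = 1/(95583488/2363 + 8*(-1091)) = 1/(95583488/2363 - 8728) = 1/(74959224/2363) = 2363/74959224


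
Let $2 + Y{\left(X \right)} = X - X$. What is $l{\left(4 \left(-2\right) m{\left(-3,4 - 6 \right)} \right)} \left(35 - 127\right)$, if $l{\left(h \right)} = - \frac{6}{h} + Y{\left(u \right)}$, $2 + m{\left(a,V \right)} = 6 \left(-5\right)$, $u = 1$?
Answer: $\frac{5957}{32} \approx 186.16$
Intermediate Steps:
$m{\left(a,V \right)} = -32$ ($m{\left(a,V \right)} = -2 + 6 \left(-5\right) = -2 - 30 = -32$)
$Y{\left(X \right)} = -2$ ($Y{\left(X \right)} = -2 + \left(X - X\right) = -2 + 0 = -2$)
$l{\left(h \right)} = -2 - \frac{6}{h}$ ($l{\left(h \right)} = - \frac{6}{h} - 2 = -2 - \frac{6}{h}$)
$l{\left(4 \left(-2\right) m{\left(-3,4 - 6 \right)} \right)} \left(35 - 127\right) = \left(-2 - \frac{6}{4 \left(-2\right) \left(-32\right)}\right) \left(35 - 127\right) = \left(-2 - \frac{6}{\left(-8\right) \left(-32\right)}\right) \left(-92\right) = \left(-2 - \frac{6}{256}\right) \left(-92\right) = \left(-2 - \frac{3}{128}\right) \left(-92\right) = \left(- \frac{259}{128}\right) \left(-92\right) = \frac{5957}{32}$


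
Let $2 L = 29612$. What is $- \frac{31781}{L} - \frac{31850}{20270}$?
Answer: $- \frac{111577197}{30011762} \approx -3.7178$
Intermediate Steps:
$L = 14806$ ($L = \frac{1}{2} \cdot 29612 = 14806$)
$- \frac{31781}{L} - \frac{31850}{20270} = - \frac{31781}{14806} - \frac{31850}{20270} = \left(-31781\right) \frac{1}{14806} - \frac{3185}{2027} = - \frac{31781}{14806} - \frac{3185}{2027} = - \frac{111577197}{30011762}$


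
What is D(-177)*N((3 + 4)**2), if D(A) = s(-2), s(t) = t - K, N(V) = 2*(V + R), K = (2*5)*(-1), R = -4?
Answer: 720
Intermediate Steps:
K = -10 (K = 10*(-1) = -10)
N(V) = -8 + 2*V (N(V) = 2*(V - 4) = 2*(-4 + V) = -8 + 2*V)
s(t) = 10 + t (s(t) = t - 1*(-10) = t + 10 = 10 + t)
D(A) = 8 (D(A) = 10 - 2 = 8)
D(-177)*N((3 + 4)**2) = 8*(-8 + 2*(3 + 4)**2) = 8*(-8 + 2*7**2) = 8*(-8 + 2*49) = 8*(-8 + 98) = 8*90 = 720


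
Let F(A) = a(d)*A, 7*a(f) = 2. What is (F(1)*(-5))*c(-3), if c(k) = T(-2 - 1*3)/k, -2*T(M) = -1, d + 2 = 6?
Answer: 5/21 ≈ 0.23810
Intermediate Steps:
d = 4 (d = -2 + 6 = 4)
T(M) = 1/2 (T(M) = -1/2*(-1) = 1/2)
a(f) = 2/7 (a(f) = (1/7)*2 = 2/7)
F(A) = 2*A/7
c(k) = 1/(2*k)
(F(1)*(-5))*c(-3) = (((2/7)*1)*(-5))*((1/2)/(-3)) = ((2/7)*(-5))*((1/2)*(-1/3)) = -10/7*(-1/6) = 5/21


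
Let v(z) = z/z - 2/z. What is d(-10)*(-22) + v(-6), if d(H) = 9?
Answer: -590/3 ≈ -196.67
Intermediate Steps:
v(z) = 1 - 2/z
d(-10)*(-22) + v(-6) = 9*(-22) + (-2 - 6)/(-6) = -198 - ⅙*(-8) = -198 + 4/3 = -590/3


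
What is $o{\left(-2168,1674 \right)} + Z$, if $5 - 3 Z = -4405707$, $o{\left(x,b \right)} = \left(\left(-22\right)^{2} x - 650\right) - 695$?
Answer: $\frac{1253741}{3} \approx 4.1791 \cdot 10^{5}$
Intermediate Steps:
$o{\left(x,b \right)} = -1345 + 484 x$ ($o{\left(x,b \right)} = \left(484 x - 650\right) - 695 = \left(-650 + 484 x\right) - 695 = -1345 + 484 x$)
$Z = \frac{4405712}{3}$ ($Z = \frac{5}{3} - -1468569 = \frac{5}{3} + 1468569 = \frac{4405712}{3} \approx 1.4686 \cdot 10^{6}$)
$o{\left(-2168,1674 \right)} + Z = \left(-1345 + 484 \left(-2168\right)\right) + \frac{4405712}{3} = \left(-1345 - 1049312\right) + \frac{4405712}{3} = -1050657 + \frac{4405712}{3} = \frac{1253741}{3}$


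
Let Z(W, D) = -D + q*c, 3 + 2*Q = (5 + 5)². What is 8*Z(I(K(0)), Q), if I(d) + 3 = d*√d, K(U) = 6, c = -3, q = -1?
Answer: -364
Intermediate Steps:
I(d) = -3 + d^(3/2) (I(d) = -3 + d*√d = -3 + d^(3/2))
Q = 97/2 (Q = -3/2 + (5 + 5)²/2 = -3/2 + (½)*10² = -3/2 + (½)*100 = -3/2 + 50 = 97/2 ≈ 48.500)
Z(W, D) = 3 - D (Z(W, D) = -D - 1*(-3) = -D + 3 = 3 - D)
8*Z(I(K(0)), Q) = 8*(3 - 1*97/2) = 8*(3 - 97/2) = 8*(-91/2) = -364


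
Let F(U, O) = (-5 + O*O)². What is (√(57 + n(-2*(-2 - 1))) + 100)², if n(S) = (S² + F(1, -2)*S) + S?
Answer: (100 + √105)² ≈ 12154.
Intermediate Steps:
F(U, O) = (-5 + O²)²
n(S) = S² + 2*S (n(S) = (S² + (-5 + (-2)²)²*S) + S = (S² + (-5 + 4)²*S) + S = (S² + (-1)²*S) + S = (S² + 1*S) + S = (S² + S) + S = (S + S²) + S = S² + 2*S)
(√(57 + n(-2*(-2 - 1))) + 100)² = (√(57 + (-2*(-2 - 1))*(2 - 2*(-2 - 1))) + 100)² = (√(57 + (-2*(-3))*(2 - 2*(-3))) + 100)² = (√(57 + 6*(2 + 6)) + 100)² = (√(57 + 6*8) + 100)² = (√(57 + 48) + 100)² = (√105 + 100)² = (100 + √105)²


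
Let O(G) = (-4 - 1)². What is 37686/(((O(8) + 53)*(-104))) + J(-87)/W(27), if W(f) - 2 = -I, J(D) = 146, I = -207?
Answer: -1115337/282568 ≈ -3.9471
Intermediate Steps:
W(f) = 209 (W(f) = 2 - 1*(-207) = 2 + 207 = 209)
O(G) = 25 (O(G) = (-5)² = 25)
37686/(((O(8) + 53)*(-104))) + J(-87)/W(27) = 37686/(((25 + 53)*(-104))) + 146/209 = 37686/((78*(-104))) + 146*(1/209) = 37686/(-8112) + 146/209 = 37686*(-1/8112) + 146/209 = -6281/1352 + 146/209 = -1115337/282568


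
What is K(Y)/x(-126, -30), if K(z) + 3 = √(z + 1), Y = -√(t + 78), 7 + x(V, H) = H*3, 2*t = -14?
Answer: 3/97 - √(1 - √71)/97 ≈ 0.030928 - 0.028094*I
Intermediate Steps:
t = -7 (t = (½)*(-14) = -7)
x(V, H) = -7 + 3*H (x(V, H) = -7 + H*3 = -7 + 3*H)
Y = -√71 (Y = -√(-7 + 78) = -√71 ≈ -8.4261)
K(z) = -3 + √(1 + z) (K(z) = -3 + √(z + 1) = -3 + √(1 + z))
K(Y)/x(-126, -30) = (-3 + √(1 - √71))/(-7 + 3*(-30)) = (-3 + √(1 - √71))/(-7 - 90) = (-3 + √(1 - √71))/(-97) = (-3 + √(1 - √71))*(-1/97) = 3/97 - √(1 - √71)/97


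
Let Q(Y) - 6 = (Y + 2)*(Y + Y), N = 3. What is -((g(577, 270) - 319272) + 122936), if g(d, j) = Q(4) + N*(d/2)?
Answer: 390833/2 ≈ 1.9542e+5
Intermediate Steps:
Q(Y) = 6 + 2*Y*(2 + Y) (Q(Y) = 6 + (Y + 2)*(Y + Y) = 6 + (2 + Y)*(2*Y) = 6 + 2*Y*(2 + Y))
g(d, j) = 54 + 3*d/2 (g(d, j) = (6 + 2*4**2 + 4*4) + 3*(d/2) = (6 + 2*16 + 16) + 3*(d*(1/2)) = (6 + 32 + 16) + 3*(d/2) = 54 + 3*d/2)
-((g(577, 270) - 319272) + 122936) = -(((54 + (3/2)*577) - 319272) + 122936) = -(((54 + 1731/2) - 319272) + 122936) = -((1839/2 - 319272) + 122936) = -(-636705/2 + 122936) = -1*(-390833/2) = 390833/2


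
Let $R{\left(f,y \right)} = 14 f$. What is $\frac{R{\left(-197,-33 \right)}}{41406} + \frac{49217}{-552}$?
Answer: $- \frac{339900253}{3809352} \approx -89.228$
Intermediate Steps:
$\frac{R{\left(-197,-33 \right)}}{41406} + \frac{49217}{-552} = \frac{14 \left(-197\right)}{41406} + \frac{49217}{-552} = \left(-2758\right) \frac{1}{41406} + 49217 \left(- \frac{1}{552}\right) = - \frac{1379}{20703} - \frac{49217}{552} = - \frac{339900253}{3809352}$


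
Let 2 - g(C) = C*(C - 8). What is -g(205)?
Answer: 40383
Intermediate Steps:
g(C) = 2 - C*(-8 + C) (g(C) = 2 - C*(C - 8) = 2 - C*(-8 + C))
-g(205) = -(2 - 1*205² + 8*205) = -(2 - 1*42025 + 1640) = -(2 - 42025 + 1640) = -1*(-40383) = 40383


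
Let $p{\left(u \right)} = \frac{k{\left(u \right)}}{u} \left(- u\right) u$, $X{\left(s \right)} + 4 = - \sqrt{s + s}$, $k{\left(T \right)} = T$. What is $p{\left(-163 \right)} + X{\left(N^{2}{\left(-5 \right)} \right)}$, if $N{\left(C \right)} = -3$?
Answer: $-26573 - 3 \sqrt{2} \approx -26577.0$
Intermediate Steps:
$X{\left(s \right)} = -4 - \sqrt{2} \sqrt{s}$ ($X{\left(s \right)} = -4 - \sqrt{s + s} = -4 - \sqrt{2 s} = -4 - \sqrt{2} \sqrt{s}$)
$p{\left(u \right)} = - u^{2}$ ($p{\left(u \right)} = \frac{u}{u} \left(- u\right) u = 1 \left(- u\right) u = - u u = - u^{2}$)
$p{\left(-163 \right)} + X{\left(N^{2}{\left(-5 \right)} \right)} = - \left(-163\right)^{2} - \left(4 + \sqrt{2} \sqrt{\left(-3\right)^{2}}\right) = \left(-1\right) 26569 - \left(4 + \sqrt{2} \sqrt{9}\right) = -26569 - \left(4 + \sqrt{2} \cdot 3\right) = -26569 - \left(4 + 3 \sqrt{2}\right) = -26573 - 3 \sqrt{2}$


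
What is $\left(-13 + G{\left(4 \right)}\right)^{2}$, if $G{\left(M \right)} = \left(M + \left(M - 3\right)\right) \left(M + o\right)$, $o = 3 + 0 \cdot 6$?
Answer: $484$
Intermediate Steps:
$o = 3$ ($o = 3 + 0 = 3$)
$G{\left(M \right)} = \left(-3 + 2 M\right) \left(3 + M\right)$ ($G{\left(M \right)} = \left(M + \left(M - 3\right)\right) \left(M + 3\right) = \left(M + \left(M - 3\right)\right) \left(3 + M\right) = \left(M + \left(-3 + M\right)\right) \left(3 + M\right) = \left(-3 + 2 M\right) \left(3 + M\right)$)
$\left(-13 + G{\left(4 \right)}\right)^{2} = \left(-13 + \left(-9 + 2 \cdot 4^{2} + 3 \cdot 4\right)\right)^{2} = \left(-13 + \left(-9 + 2 \cdot 16 + 12\right)\right)^{2} = \left(-13 + \left(-9 + 32 + 12\right)\right)^{2} = \left(-13 + 35\right)^{2} = 22^{2} = 484$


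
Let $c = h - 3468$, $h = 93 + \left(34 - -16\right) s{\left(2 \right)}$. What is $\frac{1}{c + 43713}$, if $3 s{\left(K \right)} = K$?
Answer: $\frac{3}{121114} \approx 2.477 \cdot 10^{-5}$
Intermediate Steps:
$s{\left(K \right)} = \frac{K}{3}$
$h = \frac{379}{3}$ ($h = 93 + \left(34 - -16\right) \frac{1}{3} \cdot 2 = 93 + \left(34 + 16\right) \frac{2}{3} = 93 + 50 \cdot \frac{2}{3} = 93 + \frac{100}{3} = \frac{379}{3} \approx 126.33$)
$c = - \frac{10025}{3}$ ($c = \frac{379}{3} - 3468 = - \frac{10025}{3} \approx -3341.7$)
$\frac{1}{c + 43713} = \frac{1}{- \frac{10025}{3} + 43713} = \frac{1}{\frac{121114}{3}} = \frac{3}{121114}$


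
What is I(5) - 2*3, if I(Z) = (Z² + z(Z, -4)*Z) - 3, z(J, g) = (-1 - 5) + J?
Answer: 11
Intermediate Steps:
z(J, g) = -6 + J
I(Z) = -3 + Z² + Z*(-6 + Z) (I(Z) = (Z² + (-6 + Z)*Z) - 3 = (Z² + Z*(-6 + Z)) - 3 = -3 + Z² + Z*(-6 + Z))
I(5) - 2*3 = (-3 + 5² + 5*(-6 + 5)) - 2*3 = (-3 + 25 + 5*(-1)) - 6 = (-3 + 25 - 5) - 6 = 17 - 6 = 11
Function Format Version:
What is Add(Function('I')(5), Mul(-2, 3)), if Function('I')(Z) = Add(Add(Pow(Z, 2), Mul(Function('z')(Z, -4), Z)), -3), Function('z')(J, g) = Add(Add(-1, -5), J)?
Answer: 11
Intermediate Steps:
Function('z')(J, g) = Add(-6, J)
Function('I')(Z) = Add(-3, Pow(Z, 2), Mul(Z, Add(-6, Z))) (Function('I')(Z) = Add(Add(Pow(Z, 2), Mul(Add(-6, Z), Z)), -3) = Add(Add(Pow(Z, 2), Mul(Z, Add(-6, Z))), -3) = Add(-3, Pow(Z, 2), Mul(Z, Add(-6, Z))))
Add(Function('I')(5), Mul(-2, 3)) = Add(Add(-3, Pow(5, 2), Mul(5, Add(-6, 5))), Mul(-2, 3)) = Add(Add(-3, 25, Mul(5, -1)), -6) = Add(Add(-3, 25, -5), -6) = Add(17, -6) = 11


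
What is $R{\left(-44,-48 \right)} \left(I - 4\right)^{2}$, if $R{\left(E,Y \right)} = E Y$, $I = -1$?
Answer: $52800$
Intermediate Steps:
$R{\left(-44,-48 \right)} \left(I - 4\right)^{2} = \left(-44\right) \left(-48\right) \left(-1 - 4\right)^{2} = 2112 \left(-5\right)^{2} = 2112 \cdot 25 = 52800$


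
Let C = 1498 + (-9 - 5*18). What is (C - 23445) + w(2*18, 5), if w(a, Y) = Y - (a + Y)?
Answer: -22082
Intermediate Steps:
w(a, Y) = -a (w(a, Y) = Y - (Y + a) = Y + (-Y - a) = -a)
C = 1399 (C = 1498 + (-9 - 90) = 1498 - 99 = 1399)
(C - 23445) + w(2*18, 5) = (1399 - 23445) - 2*18 = -22046 - 1*36 = -22046 - 36 = -22082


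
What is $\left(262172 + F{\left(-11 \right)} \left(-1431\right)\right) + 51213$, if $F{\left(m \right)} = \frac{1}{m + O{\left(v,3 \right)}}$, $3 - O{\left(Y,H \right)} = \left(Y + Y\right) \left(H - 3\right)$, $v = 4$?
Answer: $\frac{2508511}{8} \approx 3.1356 \cdot 10^{5}$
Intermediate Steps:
$O{\left(Y,H \right)} = 3 - 2 Y \left(-3 + H\right)$ ($O{\left(Y,H \right)} = 3 - \left(Y + Y\right) \left(H - 3\right) = 3 - 2 Y \left(-3 + H\right)$)
$F{\left(m \right)} = \frac{1}{3 + m}$ ($F{\left(m \right)} = \frac{1}{m + \left(3 + 6 \cdot 4 - 6 \cdot 4\right)} = \frac{1}{m + \left(3 + 24 - 24\right)} = \frac{1}{m + 3} = \frac{1}{3 + m}$)
$\left(262172 + F{\left(-11 \right)} \left(-1431\right)\right) + 51213 = \left(262172 + \frac{1}{3 - 11} \left(-1431\right)\right) + 51213 = \left(262172 + \frac{1}{-8} \left(-1431\right)\right) + 51213 = \left(262172 - - \frac{1431}{8}\right) + 51213 = \left(262172 + \frac{1431}{8}\right) + 51213 = \frac{2098807}{8} + 51213 = \frac{2508511}{8}$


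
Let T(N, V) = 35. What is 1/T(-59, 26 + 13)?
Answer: 1/35 ≈ 0.028571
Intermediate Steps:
1/T(-59, 26 + 13) = 1/35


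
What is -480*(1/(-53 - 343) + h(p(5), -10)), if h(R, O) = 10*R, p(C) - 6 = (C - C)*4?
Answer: -950360/33 ≈ -28799.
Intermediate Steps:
p(C) = 6 (p(C) = 6 + (C - C)*4 = 6 + 0*4 = 6 + 0 = 6)
-480*(1/(-53 - 343) + h(p(5), -10)) = -480*(1/(-53 - 343) + 10*6) = -480*(1/(-396) + 60) = -480*(-1/396 + 60) = -480*23759/396 = -950360/33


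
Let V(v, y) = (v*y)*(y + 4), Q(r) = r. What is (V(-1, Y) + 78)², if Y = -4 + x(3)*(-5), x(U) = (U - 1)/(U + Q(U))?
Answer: 380689/81 ≈ 4699.9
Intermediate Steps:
x(U) = (-1 + U)/(2*U) (x(U) = (U - 1)/(U + U) = (-1 + U)/((2*U)) = (-1 + U)*(1/(2*U)) = (-1 + U)/(2*U))
Y = -17/3 (Y = -4 + ((½)*(-1 + 3)/3)*(-5) = -4 + ((½)*(⅓)*2)*(-5) = -4 + (⅓)*(-5) = -4 - 5/3 = -17/3 ≈ -5.6667)
V(v, y) = v*y*(4 + y) (V(v, y) = (v*y)*(4 + y) = v*y*(4 + y))
(V(-1, Y) + 78)² = (-1*(-17/3)*(4 - 17/3) + 78)² = (-1*(-17/3)*(-5/3) + 78)² = (-85/9 + 78)² = (617/9)² = 380689/81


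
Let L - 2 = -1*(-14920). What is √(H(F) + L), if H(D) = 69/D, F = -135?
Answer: √3357335/15 ≈ 122.15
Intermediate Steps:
L = 14922 (L = 2 - 1*(-14920) = 2 + 14920 = 14922)
√(H(F) + L) = √(69/(-135) + 14922) = √(69*(-1/135) + 14922) = √(-23/45 + 14922) = √(671467/45) = √3357335/15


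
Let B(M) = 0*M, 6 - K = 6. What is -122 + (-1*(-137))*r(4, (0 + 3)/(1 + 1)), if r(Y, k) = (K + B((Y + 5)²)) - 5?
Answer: -807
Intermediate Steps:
K = 0 (K = 6 - 1*6 = 6 - 6 = 0)
B(M) = 0
r(Y, k) = -5 (r(Y, k) = (0 + 0) - 5 = 0 - 5 = -5)
-122 + (-1*(-137))*r(4, (0 + 3)/(1 + 1)) = -122 - 1*(-137)*(-5) = -122 + 137*(-5) = -122 - 685 = -807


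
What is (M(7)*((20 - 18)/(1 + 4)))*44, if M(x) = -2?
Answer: -176/5 ≈ -35.200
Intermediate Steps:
(M(7)*((20 - 18)/(1 + 4)))*44 = -2*(20 - 18)/(1 + 4)*44 = -4/5*44 = -2*⅖*44 = -⅘*44 = -176/5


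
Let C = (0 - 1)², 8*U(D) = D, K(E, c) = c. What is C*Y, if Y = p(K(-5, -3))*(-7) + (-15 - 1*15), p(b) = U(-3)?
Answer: -219/8 ≈ -27.375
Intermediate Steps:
U(D) = D/8
C = 1 (C = (-1)² = 1)
p(b) = -3/8 (p(b) = (⅛)*(-3) = -3/8)
Y = -219/8 (Y = -3/8*(-7) + (-15 - 1*15) = 21/8 + (-15 - 15) = 21/8 - 30 = -219/8 ≈ -27.375)
C*Y = 1*(-219/8) = -219/8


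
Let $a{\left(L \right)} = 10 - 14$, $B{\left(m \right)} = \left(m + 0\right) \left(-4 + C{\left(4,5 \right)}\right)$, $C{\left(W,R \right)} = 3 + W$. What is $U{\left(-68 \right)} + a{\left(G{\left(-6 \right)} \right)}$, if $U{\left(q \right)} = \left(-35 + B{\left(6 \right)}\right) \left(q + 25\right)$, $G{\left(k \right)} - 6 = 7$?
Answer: $727$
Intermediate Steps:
$B{\left(m \right)} = 3 m$ ($B{\left(m \right)} = \left(m + 0\right) \left(-4 + \left(3 + 4\right)\right) = m \left(-4 + 7\right) = m 3 = 3 m$)
$G{\left(k \right)} = 13$ ($G{\left(k \right)} = 6 + 7 = 13$)
$a{\left(L \right)} = -4$
$U{\left(q \right)} = -425 - 17 q$ ($U{\left(q \right)} = \left(-35 + 3 \cdot 6\right) \left(q + 25\right) = \left(-35 + 18\right) \left(25 + q\right) = - 17 \left(25 + q\right) = -425 - 17 q$)
$U{\left(-68 \right)} + a{\left(G{\left(-6 \right)} \right)} = \left(-425 - -1156\right) - 4 = \left(-425 + 1156\right) - 4 = 731 - 4 = 727$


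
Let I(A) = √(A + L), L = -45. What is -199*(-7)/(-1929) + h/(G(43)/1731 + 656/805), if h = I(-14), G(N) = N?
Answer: -1393/1929 + 1393455*I*√59/1170151 ≈ -0.72214 + 9.147*I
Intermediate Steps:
I(A) = √(-45 + A) (I(A) = √(A - 45) = √(-45 + A))
h = I*√59 (h = √(-45 - 14) = √(-59) = I*√59 ≈ 7.6811*I)
-199*(-7)/(-1929) + h/(G(43)/1731 + 656/805) = -199*(-7)/(-1929) + (I*√59)/(43/1731 + 656/805) = 1393*(-1/1929) + (I*√59)/(43*(1/1731) + 656*(1/805)) = -1393/1929 + (I*√59)/(43/1731 + 656/805) = -1393/1929 + (I*√59)/(1170151/1393455) = -1393/1929 + (I*√59)*(1393455/1170151) = -1393/1929 + 1393455*I*√59/1170151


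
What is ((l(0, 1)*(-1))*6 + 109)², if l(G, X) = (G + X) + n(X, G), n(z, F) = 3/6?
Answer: 10000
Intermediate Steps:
n(z, F) = ½ (n(z, F) = 3*(⅙) = ½)
l(G, X) = ½ + G + X (l(G, X) = (G + X) + ½ = ½ + G + X)
((l(0, 1)*(-1))*6 + 109)² = (((½ + 0 + 1)*(-1))*6 + 109)² = (((3/2)*(-1))*6 + 109)² = (-3/2*6 + 109)² = (-9 + 109)² = 100² = 10000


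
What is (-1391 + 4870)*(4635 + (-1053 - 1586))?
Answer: 6944084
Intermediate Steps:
(-1391 + 4870)*(4635 + (-1053 - 1586)) = 3479*(4635 - 2639) = 3479*1996 = 6944084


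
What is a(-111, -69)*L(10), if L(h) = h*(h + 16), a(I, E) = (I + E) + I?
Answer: -75660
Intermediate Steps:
a(I, E) = E + 2*I (a(I, E) = (E + I) + I = E + 2*I)
L(h) = h*(16 + h)
a(-111, -69)*L(10) = (-69 + 2*(-111))*(10*(16 + 10)) = (-69 - 222)*(10*26) = -291*260 = -75660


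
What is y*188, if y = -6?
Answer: -1128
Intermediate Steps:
y*188 = -6*188 = -1128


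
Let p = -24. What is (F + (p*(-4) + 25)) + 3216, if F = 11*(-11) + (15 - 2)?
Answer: 3229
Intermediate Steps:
F = -108 (F = -121 + 13 = -108)
(F + (p*(-4) + 25)) + 3216 = (-108 + (-24*(-4) + 25)) + 3216 = (-108 + (96 + 25)) + 3216 = (-108 + 121) + 3216 = 13 + 3216 = 3229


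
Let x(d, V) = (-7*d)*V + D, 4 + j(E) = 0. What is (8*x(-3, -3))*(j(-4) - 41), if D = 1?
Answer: 22320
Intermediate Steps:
j(E) = -4 (j(E) = -4 + 0 = -4)
x(d, V) = 1 - 7*V*d (x(d, V) = (-7*d)*V + 1 = -7*V*d + 1 = 1 - 7*V*d)
(8*x(-3, -3))*(j(-4) - 41) = (8*(1 - 7*(-3)*(-3)))*(-4 - 41) = (8*(1 - 63))*(-45) = (8*(-62))*(-45) = -496*(-45) = 22320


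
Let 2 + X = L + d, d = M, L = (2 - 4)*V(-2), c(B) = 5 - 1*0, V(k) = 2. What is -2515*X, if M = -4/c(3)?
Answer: 17102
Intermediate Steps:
c(B) = 5 (c(B) = 5 + 0 = 5)
M = -⅘ (M = -4/5 = -4*⅕ = -⅘ ≈ -0.80000)
L = -4 (L = (2 - 4)*2 = -2*2 = -4)
d = -⅘ ≈ -0.80000
X = -34/5 (X = -2 + (-4 - ⅘) = -2 - 24/5 = -34/5 ≈ -6.8000)
-2515*X = -2515*(-34/5) = 17102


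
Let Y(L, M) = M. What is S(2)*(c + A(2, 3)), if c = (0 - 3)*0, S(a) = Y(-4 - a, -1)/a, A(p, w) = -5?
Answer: 5/2 ≈ 2.5000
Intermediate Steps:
S(a) = -1/a
c = 0 (c = -3*0 = 0)
S(2)*(c + A(2, 3)) = (-1/2)*(0 - 5) = -1*½*(-5) = -½*(-5) = 5/2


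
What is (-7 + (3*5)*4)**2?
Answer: 2809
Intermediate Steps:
(-7 + (3*5)*4)**2 = (-7 + 15*4)**2 = (-7 + 60)**2 = 53**2 = 2809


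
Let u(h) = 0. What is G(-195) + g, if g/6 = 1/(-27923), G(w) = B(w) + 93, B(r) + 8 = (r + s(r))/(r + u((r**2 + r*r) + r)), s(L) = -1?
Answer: 468295463/5444985 ≈ 86.005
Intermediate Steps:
B(r) = -8 + (-1 + r)/r (B(r) = -8 + (r - 1)/(r + 0) = -8 + (-1 + r)/r)
G(w) = 86 - 1/w (G(w) = (-7 - 1/w) + 93 = 86 - 1/w)
g = -6/27923 (g = 6/(-27923) = 6*(-1/27923) = -6/27923 ≈ -0.00021488)
G(-195) + g = (86 - 1/(-195)) - 6/27923 = (86 - 1*(-1/195)) - 6/27923 = (86 + 1/195) - 6/27923 = 16771/195 - 6/27923 = 468295463/5444985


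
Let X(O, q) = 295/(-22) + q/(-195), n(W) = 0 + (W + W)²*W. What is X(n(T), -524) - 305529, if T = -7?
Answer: -1310765407/4290 ≈ -3.0554e+5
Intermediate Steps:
n(W) = 4*W³ (n(W) = 0 + (2*W)²*W = 0 + (4*W²)*W = 0 + 4*W³ = 4*W³)
X(O, q) = -295/22 - q/195 (X(O, q) = 295*(-1/22) + q*(-1/195) = -295/22 - q/195)
X(n(T), -524) - 305529 = (-295/22 - 1/195*(-524)) - 305529 = (-295/22 + 524/195) - 305529 = -45997/4290 - 305529 = -1310765407/4290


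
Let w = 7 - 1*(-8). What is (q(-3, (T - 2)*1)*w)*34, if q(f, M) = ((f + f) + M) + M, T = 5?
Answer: 0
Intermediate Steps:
w = 15 (w = 7 + 8 = 15)
q(f, M) = 2*M + 2*f (q(f, M) = (2*f + M) + M = (M + 2*f) + M = 2*M + 2*f)
(q(-3, (T - 2)*1)*w)*34 = ((2*((5 - 2)*1) + 2*(-3))*15)*34 = ((2*(3*1) - 6)*15)*34 = ((2*3 - 6)*15)*34 = ((6 - 6)*15)*34 = (0*15)*34 = 0*34 = 0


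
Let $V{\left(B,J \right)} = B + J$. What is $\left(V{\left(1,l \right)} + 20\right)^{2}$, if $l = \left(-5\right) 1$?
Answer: $256$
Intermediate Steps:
$l = -5$
$\left(V{\left(1,l \right)} + 20\right)^{2} = \left(\left(1 - 5\right) + 20\right)^{2} = \left(-4 + 20\right)^{2} = 16^{2} = 256$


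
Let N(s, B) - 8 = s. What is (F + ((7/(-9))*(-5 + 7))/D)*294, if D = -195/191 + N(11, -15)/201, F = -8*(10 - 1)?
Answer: -367651802/17783 ≈ -20674.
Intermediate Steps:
N(s, B) = 8 + s
F = -72 (F = -8*9 = -72)
D = -35566/38391 (D = -195/191 + (8 + 11)/201 = -195*1/191 + 19*(1/201) = -195/191 + 19/201 = -35566/38391 ≈ -0.92642)
(F + ((7/(-9))*(-5 + 7))/D)*294 = (-72 + ((7/(-9))*(-5 + 7))/(-35566/38391))*294 = (-72 + ((7*(-⅑))*2)*(-38391/35566))*294 = (-72 - 7/9*2*(-38391/35566))*294 = (-72 - 14/9*(-38391/35566))*294 = (-72 + 89579/53349)*294 = -3751549/53349*294 = -367651802/17783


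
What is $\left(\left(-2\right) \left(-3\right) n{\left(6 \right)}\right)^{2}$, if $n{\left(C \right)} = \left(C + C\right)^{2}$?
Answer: $746496$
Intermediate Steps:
$n{\left(C \right)} = 4 C^{2}$ ($n{\left(C \right)} = \left(2 C\right)^{2} = 4 C^{2}$)
$\left(\left(-2\right) \left(-3\right) n{\left(6 \right)}\right)^{2} = \left(\left(-2\right) \left(-3\right) 4 \cdot 6^{2}\right)^{2} = \left(6 \cdot 4 \cdot 36\right)^{2} = \left(6 \cdot 144\right)^{2} = 864^{2} = 746496$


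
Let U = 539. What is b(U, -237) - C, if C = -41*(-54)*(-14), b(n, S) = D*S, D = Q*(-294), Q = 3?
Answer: 240030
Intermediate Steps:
D = -882 (D = 3*(-294) = -882)
b(n, S) = -882*S
C = -30996 (C = 2214*(-14) = -30996)
b(U, -237) - C = -882*(-237) - 1*(-30996) = 209034 + 30996 = 240030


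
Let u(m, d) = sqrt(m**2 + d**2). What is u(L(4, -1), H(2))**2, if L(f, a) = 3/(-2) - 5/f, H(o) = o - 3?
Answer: 137/16 ≈ 8.5625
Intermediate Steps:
H(o) = -3 + o
L(f, a) = -3/2 - 5/f (L(f, a) = 3*(-1/2) - 5/f = -3/2 - 5/f)
u(m, d) = sqrt(d**2 + m**2)
u(L(4, -1), H(2))**2 = (sqrt((-3 + 2)**2 + (-3/2 - 5/4)**2))**2 = (sqrt((-1)**2 + (-3/2 - 5*1/4)**2))**2 = (sqrt(1 + (-3/2 - 5/4)**2))**2 = (sqrt(1 + (-11/4)**2))**2 = (sqrt(1 + 121/16))**2 = (sqrt(137/16))**2 = (sqrt(137)/4)**2 = 137/16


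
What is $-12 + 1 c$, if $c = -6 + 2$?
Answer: $-16$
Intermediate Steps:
$c = -4$
$-12 + 1 c = -12 + 1 \left(-4\right) = -12 - 4 = -16$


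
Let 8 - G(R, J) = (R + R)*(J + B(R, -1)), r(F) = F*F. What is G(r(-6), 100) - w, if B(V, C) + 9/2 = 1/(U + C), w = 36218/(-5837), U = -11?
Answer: -3078252/449 ≈ -6855.8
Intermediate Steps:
r(F) = F**2
w = -2786/449 (w = 36218*(-1/5837) = -2786/449 ≈ -6.2049)
B(V, C) = -9/2 + 1/(-11 + C)
G(R, J) = 8 - 2*R*(-55/12 + J) (G(R, J) = 8 - (R + R)*(J + (101 - 9*(-1))/(2*(-11 - 1))) = 8 - 2*R*(J + (1/2)*(101 + 9)/(-12)) = 8 - 2*R*(J + (1/2)*(-1/12)*110) = 8 - 2*R*(J - 55/12) = 8 - 2*R*(-55/12 + J))
G(r(-6), 100) - w = (8 + (55/6)*(-6)**2 - 2*100*(-6)**2) - 1*(-2786/449) = (8 + (55/6)*36 - 2*100*36) + 2786/449 = (8 + 330 - 7200) + 2786/449 = -6862 + 2786/449 = -3078252/449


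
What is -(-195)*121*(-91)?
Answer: -2147145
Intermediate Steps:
-(-195)*121*(-91) = -195*(-121)*(-91) = 23595*(-91) = -2147145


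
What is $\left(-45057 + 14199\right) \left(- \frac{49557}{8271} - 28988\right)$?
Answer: $\frac{822226170410}{919} \approx 8.947 \cdot 10^{8}$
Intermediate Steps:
$\left(-45057 + 14199\right) \left(- \frac{49557}{8271} - 28988\right) = - 30858 \left(\left(-49557\right) \frac{1}{8271} - 28988\right) = - 30858 \left(- \frac{16519}{2757} - 28988\right) = \left(-30858\right) \left(- \frac{79936435}{2757}\right) = \frac{822226170410}{919}$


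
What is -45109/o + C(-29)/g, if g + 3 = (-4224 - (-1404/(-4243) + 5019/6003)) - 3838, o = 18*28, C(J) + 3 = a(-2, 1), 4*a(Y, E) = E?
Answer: -772305063991661/8628948434988 ≈ -89.502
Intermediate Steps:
a(Y, E) = E/4
C(J) = -11/4 (C(J) = -3 + (¼)*1 = -3 + ¼ = -11/4)
o = 504
g = -68483717738/8490243 (g = -3 + ((-4224 - (-1404/(-4243) + 5019/6003)) - 3838) = -3 + ((-4224 - (-1404*(-1/4243) + 5019*(1/6003))) - 3838) = -3 + ((-4224 - (1404/4243 + 1673/2001)) - 3838) = -3 + ((-4224 - 1*9907943/8490243) - 3838) = -3 + ((-4224 - 9907943/8490243) - 3838) = -3 + (-35872694375/8490243 - 3838) = -3 - 68458247009/8490243 = -68483717738/8490243 ≈ -8066.2)
-45109/o + C(-29)/g = -45109/504 - 11/(4*(-68483717738/8490243)) = -45109*1/504 - 11/4*(-8490243/68483717738) = -45109/504 + 93392673/273934870952 = -772305063991661/8628948434988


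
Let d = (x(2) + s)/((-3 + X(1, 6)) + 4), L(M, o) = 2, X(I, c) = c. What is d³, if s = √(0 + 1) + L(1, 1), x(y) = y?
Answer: 125/343 ≈ 0.36443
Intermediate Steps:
s = 3 (s = √(0 + 1) + 2 = √1 + 2 = 1 + 2 = 3)
d = 5/7 (d = (2 + 3)/((-3 + 6) + 4) = 5/(3 + 4) = 5/7 ≈ 0.71429)
d³ = (5/7)³ = 125/343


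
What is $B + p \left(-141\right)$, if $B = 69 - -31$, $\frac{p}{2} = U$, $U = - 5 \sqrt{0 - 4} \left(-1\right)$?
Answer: $100 - 2820 i \approx 100.0 - 2820.0 i$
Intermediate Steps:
$U = 10 i$ ($U = - 5 \sqrt{-4} \left(-1\right) = - 5 \cdot 2 i \left(-1\right) = - 10 i \left(-1\right) = 10 i \approx 10.0 i$)
$p = 20 i$ ($p = 2 \cdot 10 i = 20 i \approx 20.0 i$)
$B = 100$ ($B = 69 + 31 = 100$)
$B + p \left(-141\right) = 100 + 20 i \left(-141\right) = 100 - 2820 i$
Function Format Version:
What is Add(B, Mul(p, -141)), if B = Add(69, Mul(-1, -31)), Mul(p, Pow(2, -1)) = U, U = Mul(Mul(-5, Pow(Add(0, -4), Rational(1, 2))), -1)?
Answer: Add(100, Mul(-2820, I)) ≈ Add(100.00, Mul(-2820.0, I))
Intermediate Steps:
U = Mul(10, I) (U = Mul(Mul(-5, Pow(-4, Rational(1, 2))), -1) = Mul(Mul(-5, Mul(2, I)), -1) = Mul(Mul(-10, I), -1) = Mul(10, I) ≈ Mul(10.000, I))
p = Mul(20, I) (p = Mul(2, Mul(10, I)) = Mul(20, I) ≈ Mul(20.000, I))
B = 100 (B = Add(69, 31) = 100)
Add(B, Mul(p, -141)) = Add(100, Mul(Mul(20, I), -141)) = Add(100, Mul(-2820, I))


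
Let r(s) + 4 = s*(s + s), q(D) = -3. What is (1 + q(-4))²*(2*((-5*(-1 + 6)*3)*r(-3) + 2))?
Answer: -8384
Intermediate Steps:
r(s) = -4 + 2*s² (r(s) = -4 + s*(s + s) = -4 + s*(2*s) = -4 + 2*s²)
(1 + q(-4))²*(2*((-5*(-1 + 6)*3)*r(-3) + 2)) = (1 - 3)²*(2*((-5*(-1 + 6)*3)*(-4 + 2*(-3)²) + 2)) = (-2)²*(2*((-25*3)*(-4 + 2*9) + 2)) = 4*(2*((-5*15)*(-4 + 18) + 2)) = 4*(2*(-75*14 + 2)) = 4*(2*(-1050 + 2)) = 4*(2*(-1048)) = 4*(-2096) = -8384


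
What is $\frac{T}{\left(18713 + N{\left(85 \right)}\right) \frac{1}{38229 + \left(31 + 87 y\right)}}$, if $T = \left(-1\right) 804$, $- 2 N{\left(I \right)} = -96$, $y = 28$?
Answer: $- \frac{32719584}{18761} \approx -1744.0$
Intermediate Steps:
$N{\left(I \right)} = 48$ ($N{\left(I \right)} = \left(- \frac{1}{2}\right) \left(-96\right) = 48$)
$T = -804$
$\frac{T}{\left(18713 + N{\left(85 \right)}\right) \frac{1}{38229 + \left(31 + 87 y\right)}} = - \frac{804}{\left(18713 + 48\right) \frac{1}{38229 + \left(31 + 87 \cdot 28\right)}} = - \frac{804}{18761 \frac{1}{38229 + \left(31 + 2436\right)}} = - \frac{804}{18761 \frac{1}{38229 + 2467}} = - \frac{804}{18761 \cdot \frac{1}{40696}} = - \frac{804}{\frac{18761}{40696}} = \left(-804\right) \frac{40696}{18761} = - \frac{32719584}{18761}$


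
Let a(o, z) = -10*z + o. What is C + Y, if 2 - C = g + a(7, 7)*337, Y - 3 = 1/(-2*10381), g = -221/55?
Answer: 24254189107/1141910 ≈ 21240.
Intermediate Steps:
g = -221/55 (g = -221*1/55 = -221/55 ≈ -4.0182)
Y = 62285/20762 (Y = 3 + 1/(-2*10381) = 3 + 1/(-20762) = 3 - 1/20762 = 62285/20762 ≈ 3.0000)
a(o, z) = o - 10*z
C = 1168036/55 (C = 2 - (-221/55 + (7 - 10*7)*337) = 2 - (-221/55 + (7 - 70)*337) = 2 - (-221/55 - 63*337) = 2 - (-221/55 - 21231) = 2 - 1*(-1167926/55) = 2 + 1167926/55 = 1168036/55 ≈ 21237.)
C + Y = 1168036/55 + 62285/20762 = 24254189107/1141910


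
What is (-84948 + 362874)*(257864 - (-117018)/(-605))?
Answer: 358066770612/5 ≈ 7.1613e+10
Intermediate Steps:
(-84948 + 362874)*(257864 - (-117018)/(-605)) = 277926*(257864 - (-117018)*(-1)/605) = 277926*(257864 - 594*197/605) = 277926*(257864 - 10638/55) = 277926*(14171882/55) = 358066770612/5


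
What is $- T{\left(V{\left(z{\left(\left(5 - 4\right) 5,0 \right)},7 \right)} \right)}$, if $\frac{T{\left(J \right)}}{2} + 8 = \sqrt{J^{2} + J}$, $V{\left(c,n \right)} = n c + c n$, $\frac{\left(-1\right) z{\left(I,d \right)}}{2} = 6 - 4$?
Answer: $16 - 4 \sqrt{770} \approx -94.995$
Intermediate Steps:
$z{\left(I,d \right)} = -4$ ($z{\left(I,d \right)} = - 2 \left(6 - 4\right) = \left(-2\right) 2 = -4$)
$V{\left(c,n \right)} = 2 c n$ ($V{\left(c,n \right)} = c n + c n = 2 c n$)
$T{\left(J \right)} = -16 + 2 \sqrt{J + J^{2}}$ ($T{\left(J \right)} = -16 + 2 \sqrt{J^{2} + J} = -16 + 2 \sqrt{J + J^{2}}$)
$- T{\left(V{\left(z{\left(\left(5 - 4\right) 5,0 \right)},7 \right)} \right)} = - (-16 + 2 \sqrt{2 \left(-4\right) 7 \left(1 + 2 \left(-4\right) 7\right)}) = - (-16 + 2 \sqrt{- 56 \left(1 - 56\right)}) = - (-16 + 2 \sqrt{\left(-56\right) \left(-55\right)}) = - (-16 + 2 \sqrt{3080}) = - (-16 + 2 \cdot 2 \sqrt{770}) = - (-16 + 4 \sqrt{770}) = 16 - 4 \sqrt{770}$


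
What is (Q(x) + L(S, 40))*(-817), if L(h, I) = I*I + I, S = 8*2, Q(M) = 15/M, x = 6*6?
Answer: -16082645/12 ≈ -1.3402e+6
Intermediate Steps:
x = 36
S = 16
L(h, I) = I + I² (L(h, I) = I² + I = I + I²)
(Q(x) + L(S, 40))*(-817) = (15/36 + 40*(1 + 40))*(-817) = (15*(1/36) + 40*41)*(-817) = (5/12 + 1640)*(-817) = (19685/12)*(-817) = -16082645/12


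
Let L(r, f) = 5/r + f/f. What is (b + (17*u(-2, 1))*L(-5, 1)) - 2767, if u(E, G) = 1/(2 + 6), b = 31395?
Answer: 28628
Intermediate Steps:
L(r, f) = 1 + 5/r (L(r, f) = 5/r + 1 = 1 + 5/r)
u(E, G) = 1/8
(b + (17*u(-2, 1))*L(-5, 1)) - 2767 = (31395 + (17*(1/8))*((5 - 5)/(-5))) - 2767 = (31395 + 17*(-1/5*0)/8) - 2767 = (31395 + (17/8)*0) - 2767 = (31395 + 0) - 2767 = 31395 - 2767 = 28628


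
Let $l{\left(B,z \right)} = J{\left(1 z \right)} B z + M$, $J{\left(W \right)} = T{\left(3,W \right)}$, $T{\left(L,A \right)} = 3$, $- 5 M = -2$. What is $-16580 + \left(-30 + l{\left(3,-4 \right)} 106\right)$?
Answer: $- \frac{101918}{5} \approx -20384.0$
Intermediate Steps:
$M = \frac{2}{5}$ ($M = \left(- \frac{1}{5}\right) \left(-2\right) = \frac{2}{5} \approx 0.4$)
$J{\left(W \right)} = 3$
$l{\left(B,z \right)} = \frac{2}{5} + 3 B z$ ($l{\left(B,z \right)} = 3 B z + \frac{2}{5} = \frac{2}{5} + 3 B z$)
$-16580 + \left(-30 + l{\left(3,-4 \right)} 106\right) = -16580 + \left(-30 + \left(\frac{2}{5} + 3 \cdot 3 \left(-4\right)\right) 106\right) = -16580 + \left(-30 + \left(\frac{2}{5} - 36\right) 106\right) = -16580 - \frac{19018}{5} = - \frac{101918}{5}$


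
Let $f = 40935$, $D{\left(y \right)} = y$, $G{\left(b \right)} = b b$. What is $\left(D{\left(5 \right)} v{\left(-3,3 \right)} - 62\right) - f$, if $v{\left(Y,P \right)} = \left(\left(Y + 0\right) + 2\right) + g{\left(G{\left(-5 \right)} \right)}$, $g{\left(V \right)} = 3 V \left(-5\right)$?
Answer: $-42877$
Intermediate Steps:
$G{\left(b \right)} = b^{2}$
$g{\left(V \right)} = - 15 V$
$v{\left(Y,P \right)} = -373 + Y$ ($v{\left(Y,P \right)} = \left(\left(Y + 0\right) + 2\right) - 15 \left(-5\right)^{2} = \left(Y + 2\right) - 375 = \left(2 + Y\right) - 375 = -373 + Y$)
$\left(D{\left(5 \right)} v{\left(-3,3 \right)} - 62\right) - f = \left(5 \left(-373 - 3\right) - 62\right) - 40935 = \left(5 \left(-376\right) - 62\right) - 40935 = \left(-1880 - 62\right) - 40935 = -1942 - 40935 = -42877$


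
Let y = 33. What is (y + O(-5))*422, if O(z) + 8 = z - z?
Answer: 10550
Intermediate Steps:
O(z) = -8 (O(z) = -8 + (z - z) = -8 + 0 = -8)
(y + O(-5))*422 = (33 - 8)*422 = 25*422 = 10550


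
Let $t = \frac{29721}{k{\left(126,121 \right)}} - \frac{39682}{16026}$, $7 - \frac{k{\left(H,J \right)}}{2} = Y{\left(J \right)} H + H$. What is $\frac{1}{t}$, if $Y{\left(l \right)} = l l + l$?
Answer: $- \frac{29810459406}{74051872715} \approx -0.40256$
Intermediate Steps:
$Y{\left(l \right)} = l + l^{2}$ ($Y{\left(l \right)} = l^{2} + l = l + l^{2}$)
$k{\left(H,J \right)} = 14 - 2 H - 2 H J \left(1 + J\right)$ ($k{\left(H,J \right)} = 14 - 2 \left(J \left(1 + J\right) H + H\right) = 14 - 2 \left(H J \left(1 + J\right) + H\right) = 14 - 2 \left(H + H J \left(1 + J\right)\right) = 14 - \left(2 H + 2 H J \left(1 + J\right)\right) = 14 - 2 H - 2 H J \left(1 + J\right)$)
$t = - \frac{74051872715}{29810459406}$ ($t = \frac{29721}{14 - 252 - 252 \cdot 121 \left(1 + 121\right)} - \frac{39682}{16026} = \frac{29721}{14 - 252 - 252 \cdot 121 \cdot 122} - \frac{19841}{8013} = \frac{29721}{14 - 252 - 3720024} - \frac{19841}{8013} = \frac{29721}{-3720262} - \frac{19841}{8013} = 29721 \left(- \frac{1}{3720262}\right) - \frac{19841}{8013} = - \frac{29721}{3720262} - \frac{19841}{8013} = - \frac{74051872715}{29810459406} \approx -2.4841$)
$\frac{1}{t} = \frac{1}{- \frac{74051872715}{29810459406}} = - \frac{29810459406}{74051872715}$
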